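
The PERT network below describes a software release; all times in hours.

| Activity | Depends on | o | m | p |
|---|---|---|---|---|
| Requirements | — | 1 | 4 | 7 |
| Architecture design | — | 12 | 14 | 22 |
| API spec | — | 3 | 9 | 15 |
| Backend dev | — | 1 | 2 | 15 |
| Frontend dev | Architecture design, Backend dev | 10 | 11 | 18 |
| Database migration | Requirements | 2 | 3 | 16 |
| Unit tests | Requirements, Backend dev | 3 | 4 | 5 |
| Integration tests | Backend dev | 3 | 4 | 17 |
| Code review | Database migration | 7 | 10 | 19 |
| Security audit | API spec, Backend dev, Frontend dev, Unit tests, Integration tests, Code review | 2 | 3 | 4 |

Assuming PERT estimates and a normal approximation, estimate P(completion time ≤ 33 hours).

te_Requirements = (1 + 4·4 + 7)/6 = 24/6 = 4; σ²_Requirements = ((7−1)/6)² = 1.000
te_Architecture design = (12 + 4·14 + 22)/6 = 90/6 = 15; σ²_Architecture design = ((22−12)/6)² = 2.778
te_API spec = (3 + 4·9 + 15)/6 = 54/6 = 9; σ²_API spec = ((15−3)/6)² = 4.000
te_Backend dev = (1 + 4·2 + 15)/6 = 24/6 = 4; σ²_Backend dev = ((15−1)/6)² = 5.444
te_Frontend dev = (10 + 4·11 + 18)/6 = 72/6 = 12; σ²_Frontend dev = ((18−10)/6)² = 1.778
te_Database migration = (2 + 4·3 + 16)/6 = 30/6 = 5; σ²_Database migration = ((16−2)/6)² = 5.444
te_Unit tests = (3 + 4·4 + 5)/6 = 24/6 = 4; σ²_Unit tests = ((5−3)/6)² = 0.111
te_Integration tests = (3 + 4·4 + 17)/6 = 36/6 = 6; σ²_Integration tests = ((17−3)/6)² = 5.444
te_Code review = (7 + 4·10 + 19)/6 = 66/6 = 11; σ²_Code review = ((19−7)/6)² = 4.000
te_Security audit = (2 + 4·3 + 4)/6 = 18/6 = 3; σ²_Security audit = ((4−2)/6)² = 0.111

Forward pass:
ES_Requirements = 0; EF_Requirements = 4
ES_Architecture design = 0; EF_Architecture design = 15
ES_API spec = 0; EF_API spec = 9
ES_Backend dev = 0; EF_Backend dev = 4
ES_Frontend dev = max(EF_Architecture design=15, EF_Backend dev=4) = 15; EF_Frontend dev = 15+12 = 27
ES_Database migration = 4; EF_Database migration = 4+5 = 9
ES_Unit tests = max(EF_Requirements=4, EF_Backend dev=4) = 4; EF_Unit tests = 4+4 = 8
ES_Integration tests = 4; EF_Integration tests = 4+6 = 10
ES_Code review = 9; EF_Code review = 9+11 = 20
ES_Security audit = max(EF_API spec=9, EF_Backend dev=4, EF_Frontend dev=27, EF_Unit tests=8, EF_Integration tests=10, EF_Code review=20) = 27; EF_Security audit = 27+3 = 30
Expected project duration μ = 30 hours. Critical path: Architecture design → Frontend dev → Security audit.

Variance along critical path = 2.778 + 1.778 + 0.111 = 4.667; σ = √4.667 = 2.160 hours.
Z = (33 − 30) / 2.160 = 1.389
P(T ≤ 33) = Φ(1.389) ≈ 0.918

0.918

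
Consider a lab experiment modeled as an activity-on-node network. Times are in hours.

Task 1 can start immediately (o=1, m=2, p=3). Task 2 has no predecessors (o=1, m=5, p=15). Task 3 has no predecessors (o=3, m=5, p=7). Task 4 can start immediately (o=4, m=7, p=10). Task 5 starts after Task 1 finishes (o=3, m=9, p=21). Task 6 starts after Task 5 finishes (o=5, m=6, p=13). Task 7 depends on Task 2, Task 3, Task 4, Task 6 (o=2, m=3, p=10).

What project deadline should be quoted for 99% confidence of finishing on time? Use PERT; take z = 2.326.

31.3 hours

te_Task 1 = (1 + 4·2 + 3)/6 = 12/6 = 2; σ²_Task 1 = ((3−1)/6)² = 0.111
te_Task 2 = (1 + 4·5 + 15)/6 = 36/6 = 6; σ²_Task 2 = ((15−1)/6)² = 5.444
te_Task 3 = (3 + 4·5 + 7)/6 = 30/6 = 5; σ²_Task 3 = ((7−3)/6)² = 0.444
te_Task 4 = (4 + 4·7 + 10)/6 = 42/6 = 7; σ²_Task 4 = ((10−4)/6)² = 1.000
te_Task 5 = (3 + 4·9 + 21)/6 = 60/6 = 10; σ²_Task 5 = ((21−3)/6)² = 9.000
te_Task 6 = (5 + 4·6 + 13)/6 = 42/6 = 7; σ²_Task 6 = ((13−5)/6)² = 1.778
te_Task 7 = (2 + 4·3 + 10)/6 = 24/6 = 4; σ²_Task 7 = ((10−2)/6)² = 1.778

Forward pass:
ES_Task 1 = 0; EF_Task 1 = 2
ES_Task 2 = 0; EF_Task 2 = 6
ES_Task 3 = 0; EF_Task 3 = 5
ES_Task 4 = 0; EF_Task 4 = 7
ES_Task 5 = 2; EF_Task 5 = 2+10 = 12
ES_Task 6 = 12; EF_Task 6 = 12+7 = 19
ES_Task 7 = max(EF_Task 2=6, EF_Task 3=5, EF_Task 4=7, EF_Task 6=19) = 19; EF_Task 7 = 19+4 = 23
Expected project duration μ = 23 hours. Critical path: Task 1 → Task 5 → Task 6 → Task 7.

Variance along critical path = 0.111 + 9.000 + 1.778 + 1.778 = 12.667; σ = 3.559 hours.
D = μ + z·σ = 23 + 2.326·3.559 = 31.3 hours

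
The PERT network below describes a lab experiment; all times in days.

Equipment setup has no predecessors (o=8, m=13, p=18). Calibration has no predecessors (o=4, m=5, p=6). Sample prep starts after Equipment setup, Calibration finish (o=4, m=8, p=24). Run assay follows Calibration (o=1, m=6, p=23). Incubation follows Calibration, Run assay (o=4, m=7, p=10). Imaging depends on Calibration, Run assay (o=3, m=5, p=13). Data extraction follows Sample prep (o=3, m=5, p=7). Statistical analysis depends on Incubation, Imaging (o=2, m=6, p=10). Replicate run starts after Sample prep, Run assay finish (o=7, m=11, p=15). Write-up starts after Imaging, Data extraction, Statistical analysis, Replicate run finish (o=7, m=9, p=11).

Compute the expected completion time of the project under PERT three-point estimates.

te_Equipment setup = (8 + 4·13 + 18)/6 = 78/6 = 13
te_Calibration = (4 + 4·5 + 6)/6 = 30/6 = 5
te_Sample prep = (4 + 4·8 + 24)/6 = 60/6 = 10
te_Run assay = (1 + 4·6 + 23)/6 = 48/6 = 8
te_Incubation = (4 + 4·7 + 10)/6 = 42/6 = 7
te_Imaging = (3 + 4·5 + 13)/6 = 36/6 = 6
te_Data extraction = (3 + 4·5 + 7)/6 = 30/6 = 5
te_Statistical analysis = (2 + 4·6 + 10)/6 = 36/6 = 6
te_Replicate run = (7 + 4·11 + 15)/6 = 66/6 = 11
te_Write-up = (7 + 4·9 + 11)/6 = 54/6 = 9

Forward pass:
ES_Equipment setup = 0; EF_Equipment setup = 13
ES_Calibration = 0; EF_Calibration = 5
ES_Sample prep = max(EF_Equipment setup=13, EF_Calibration=5) = 13; EF_Sample prep = 13+10 = 23
ES_Run assay = 5; EF_Run assay = 5+8 = 13
ES_Incubation = max(EF_Calibration=5, EF_Run assay=13) = 13; EF_Incubation = 13+7 = 20
ES_Imaging = max(EF_Calibration=5, EF_Run assay=13) = 13; EF_Imaging = 13+6 = 19
ES_Data extraction = 23; EF_Data extraction = 23+5 = 28
ES_Statistical analysis = max(EF_Incubation=20, EF_Imaging=19) = 20; EF_Statistical analysis = 20+6 = 26
ES_Replicate run = max(EF_Sample prep=23, EF_Run assay=13) = 23; EF_Replicate run = 23+11 = 34
ES_Write-up = max(EF_Imaging=19, EF_Data extraction=28, EF_Statistical analysis=26, EF_Replicate run=34) = 34; EF_Write-up = 34+9 = 43
Expected project duration μ = 43 days. Critical path: Equipment setup → Sample prep → Replicate run → Write-up.

43 days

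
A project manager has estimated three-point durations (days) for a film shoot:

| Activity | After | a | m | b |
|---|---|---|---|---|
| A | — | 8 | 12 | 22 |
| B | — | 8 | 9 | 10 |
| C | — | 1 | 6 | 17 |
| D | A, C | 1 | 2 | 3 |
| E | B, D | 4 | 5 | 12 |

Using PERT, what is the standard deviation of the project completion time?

2.71 days

te_A = (8 + 4·12 + 22)/6 = 78/6 = 13; σ²_A = ((22−8)/6)² = 5.444
te_B = (8 + 4·9 + 10)/6 = 54/6 = 9; σ²_B = ((10−8)/6)² = 0.111
te_C = (1 + 4·6 + 17)/6 = 42/6 = 7; σ²_C = ((17−1)/6)² = 7.111
te_D = (1 + 4·2 + 3)/6 = 12/6 = 2; σ²_D = ((3−1)/6)² = 0.111
te_E = (4 + 4·5 + 12)/6 = 36/6 = 6; σ²_E = ((12−4)/6)² = 1.778

Forward pass:
ES_A = 0; EF_A = 13
ES_B = 0; EF_B = 9
ES_C = 0; EF_C = 7
ES_D = max(EF_A=13, EF_C=7) = 13; EF_D = 13+2 = 15
ES_E = max(EF_B=9, EF_D=15) = 15; EF_E = 15+6 = 21
Expected project duration μ = 21 days. Critical path: A → D → E.

Variance along critical path = 5.444 + 0.111 + 1.778 = 7.333
σ = √7.333 = 2.708 days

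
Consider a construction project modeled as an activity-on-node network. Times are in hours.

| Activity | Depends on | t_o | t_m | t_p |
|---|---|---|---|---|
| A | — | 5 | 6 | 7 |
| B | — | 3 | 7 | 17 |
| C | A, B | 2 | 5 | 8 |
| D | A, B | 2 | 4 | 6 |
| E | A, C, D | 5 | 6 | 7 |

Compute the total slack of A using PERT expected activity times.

te_A = (5 + 4·6 + 7)/6 = 36/6 = 6
te_B = (3 + 4·7 + 17)/6 = 48/6 = 8
te_C = (2 + 4·5 + 8)/6 = 30/6 = 5
te_D = (2 + 4·4 + 6)/6 = 24/6 = 4
te_E = (5 + 4·6 + 7)/6 = 36/6 = 6

Forward pass:
ES_A = 0; EF_A = 6
ES_B = 0; EF_B = 8
ES_C = max(EF_A=6, EF_B=8) = 8; EF_C = 8+5 = 13
ES_D = max(EF_A=6, EF_B=8) = 8; EF_D = 8+4 = 12
ES_E = max(EF_A=6, EF_C=13, EF_D=12) = 13; EF_E = 13+6 = 19
Expected project duration μ = 19 hours. Critical path: B → C → E.

Backward pass:
LF_E = 19; LS_E = 19−6 = 13
LF_D = LS_E = 13; LS_D = 13−4 = 9
LF_C = LS_E = 13; LS_C = 13−5 = 8
LF_B = min(LS_C=8, LS_D=9) = 8; LS_B = 8−8 = 0
LF_A = min(LS_C=8, LS_D=9, LS_E=13) = 8; LS_A = 8−6 = 2
Slack_A = LS_A − ES_A = 2 − 0 = 2

2 hours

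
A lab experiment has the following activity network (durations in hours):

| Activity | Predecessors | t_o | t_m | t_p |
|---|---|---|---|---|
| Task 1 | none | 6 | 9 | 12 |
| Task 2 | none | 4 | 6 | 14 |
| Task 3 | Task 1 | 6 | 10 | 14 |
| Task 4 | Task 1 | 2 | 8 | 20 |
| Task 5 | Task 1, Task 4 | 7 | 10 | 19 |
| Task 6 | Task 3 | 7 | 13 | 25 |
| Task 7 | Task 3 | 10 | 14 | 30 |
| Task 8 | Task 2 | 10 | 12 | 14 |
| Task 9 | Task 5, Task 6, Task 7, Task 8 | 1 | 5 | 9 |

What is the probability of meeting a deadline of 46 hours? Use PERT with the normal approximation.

te_Task 1 = (6 + 4·9 + 12)/6 = 54/6 = 9; σ²_Task 1 = ((12−6)/6)² = 1.000
te_Task 2 = (4 + 4·6 + 14)/6 = 42/6 = 7; σ²_Task 2 = ((14−4)/6)² = 2.778
te_Task 3 = (6 + 4·10 + 14)/6 = 60/6 = 10; σ²_Task 3 = ((14−6)/6)² = 1.778
te_Task 4 = (2 + 4·8 + 20)/6 = 54/6 = 9; σ²_Task 4 = ((20−2)/6)² = 9.000
te_Task 5 = (7 + 4·10 + 19)/6 = 66/6 = 11; σ²_Task 5 = ((19−7)/6)² = 4.000
te_Task 6 = (7 + 4·13 + 25)/6 = 84/6 = 14; σ²_Task 6 = ((25−7)/6)² = 9.000
te_Task 7 = (10 + 4·14 + 30)/6 = 96/6 = 16; σ²_Task 7 = ((30−10)/6)² = 11.111
te_Task 8 = (10 + 4·12 + 14)/6 = 72/6 = 12; σ²_Task 8 = ((14−10)/6)² = 0.444
te_Task 9 = (1 + 4·5 + 9)/6 = 30/6 = 5; σ²_Task 9 = ((9−1)/6)² = 1.778

Forward pass:
ES_Task 1 = 0; EF_Task 1 = 9
ES_Task 2 = 0; EF_Task 2 = 7
ES_Task 3 = 9; EF_Task 3 = 9+10 = 19
ES_Task 4 = 9; EF_Task 4 = 9+9 = 18
ES_Task 5 = max(EF_Task 1=9, EF_Task 4=18) = 18; EF_Task 5 = 18+11 = 29
ES_Task 6 = 19; EF_Task 6 = 19+14 = 33
ES_Task 7 = 19; EF_Task 7 = 19+16 = 35
ES_Task 8 = 7; EF_Task 8 = 7+12 = 19
ES_Task 9 = max(EF_Task 5=29, EF_Task 6=33, EF_Task 7=35, EF_Task 8=19) = 35; EF_Task 9 = 35+5 = 40
Expected project duration μ = 40 hours. Critical path: Task 1 → Task 3 → Task 7 → Task 9.

Variance along critical path = 1.000 + 1.778 + 11.111 + 1.778 = 15.667; σ = √15.667 = 3.958 hours.
Z = (46 − 40) / 3.958 = 1.516
P(T ≤ 46) = Φ(1.516) ≈ 0.935

0.935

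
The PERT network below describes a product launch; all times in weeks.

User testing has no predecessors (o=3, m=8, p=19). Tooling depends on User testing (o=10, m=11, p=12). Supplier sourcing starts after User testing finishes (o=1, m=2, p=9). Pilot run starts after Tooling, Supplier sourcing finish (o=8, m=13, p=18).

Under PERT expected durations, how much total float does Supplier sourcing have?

8 weeks

te_User testing = (3 + 4·8 + 19)/6 = 54/6 = 9
te_Tooling = (10 + 4·11 + 12)/6 = 66/6 = 11
te_Supplier sourcing = (1 + 4·2 + 9)/6 = 18/6 = 3
te_Pilot run = (8 + 4·13 + 18)/6 = 78/6 = 13

Forward pass:
ES_User testing = 0; EF_User testing = 9
ES_Tooling = 9; EF_Tooling = 9+11 = 20
ES_Supplier sourcing = 9; EF_Supplier sourcing = 9+3 = 12
ES_Pilot run = max(EF_Tooling=20, EF_Supplier sourcing=12) = 20; EF_Pilot run = 20+13 = 33
Expected project duration μ = 33 weeks. Critical path: User testing → Tooling → Pilot run.

Backward pass:
LF_Pilot run = 33; LS_Pilot run = 33−13 = 20
LF_Supplier sourcing = LS_Pilot run = 20; LS_Supplier sourcing = 20−3 = 17
LF_Tooling = LS_Pilot run = 20; LS_Tooling = 20−11 = 9
LF_User testing = min(LS_Tooling=9, LS_Supplier sourcing=17) = 9; LS_User testing = 9−9 = 0
Slack_Supplier sourcing = LS_Supplier sourcing − ES_Supplier sourcing = 17 − 9 = 8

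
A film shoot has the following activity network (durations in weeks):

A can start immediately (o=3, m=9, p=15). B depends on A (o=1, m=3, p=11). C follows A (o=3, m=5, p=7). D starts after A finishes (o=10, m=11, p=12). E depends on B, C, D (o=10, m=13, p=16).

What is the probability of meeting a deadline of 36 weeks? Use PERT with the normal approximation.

te_A = (3 + 4·9 + 15)/6 = 54/6 = 9; σ²_A = ((15−3)/6)² = 4.000
te_B = (1 + 4·3 + 11)/6 = 24/6 = 4; σ²_B = ((11−1)/6)² = 2.778
te_C = (3 + 4·5 + 7)/6 = 30/6 = 5; σ²_C = ((7−3)/6)² = 0.444
te_D = (10 + 4·11 + 12)/6 = 66/6 = 11; σ²_D = ((12−10)/6)² = 0.111
te_E = (10 + 4·13 + 16)/6 = 78/6 = 13; σ²_E = ((16−10)/6)² = 1.000

Forward pass:
ES_A = 0; EF_A = 9
ES_B = 9; EF_B = 9+4 = 13
ES_C = 9; EF_C = 9+5 = 14
ES_D = 9; EF_D = 9+11 = 20
ES_E = max(EF_B=13, EF_C=14, EF_D=20) = 20; EF_E = 20+13 = 33
Expected project duration μ = 33 weeks. Critical path: A → D → E.

Variance along critical path = 4.000 + 0.111 + 1.000 = 5.111; σ = √5.111 = 2.261 weeks.
Z = (36 − 33) / 2.261 = 1.327
P(T ≤ 36) = Φ(1.327) ≈ 0.908

0.908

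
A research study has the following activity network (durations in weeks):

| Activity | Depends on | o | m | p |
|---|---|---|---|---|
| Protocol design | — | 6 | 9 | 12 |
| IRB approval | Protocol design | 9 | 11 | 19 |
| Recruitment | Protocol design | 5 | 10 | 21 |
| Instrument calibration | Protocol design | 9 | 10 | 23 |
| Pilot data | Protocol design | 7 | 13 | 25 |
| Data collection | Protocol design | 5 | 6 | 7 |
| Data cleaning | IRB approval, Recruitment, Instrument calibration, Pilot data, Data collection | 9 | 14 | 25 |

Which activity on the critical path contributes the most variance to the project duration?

te_Protocol design = (6 + 4·9 + 12)/6 = 54/6 = 9; σ²_Protocol design = ((12−6)/6)² = 1.000
te_IRB approval = (9 + 4·11 + 19)/6 = 72/6 = 12; σ²_IRB approval = ((19−9)/6)² = 2.778
te_Recruitment = (5 + 4·10 + 21)/6 = 66/6 = 11; σ²_Recruitment = ((21−5)/6)² = 7.111
te_Instrument calibration = (9 + 4·10 + 23)/6 = 72/6 = 12; σ²_Instrument calibration = ((23−9)/6)² = 5.444
te_Pilot data = (7 + 4·13 + 25)/6 = 84/6 = 14; σ²_Pilot data = ((25−7)/6)² = 9.000
te_Data collection = (5 + 4·6 + 7)/6 = 36/6 = 6; σ²_Data collection = ((7−5)/6)² = 0.111
te_Data cleaning = (9 + 4·14 + 25)/6 = 90/6 = 15; σ²_Data cleaning = ((25−9)/6)² = 7.111

Forward pass:
ES_Protocol design = 0; EF_Protocol design = 9
ES_IRB approval = 9; EF_IRB approval = 9+12 = 21
ES_Recruitment = 9; EF_Recruitment = 9+11 = 20
ES_Instrument calibration = 9; EF_Instrument calibration = 9+12 = 21
ES_Pilot data = 9; EF_Pilot data = 9+14 = 23
ES_Data collection = 9; EF_Data collection = 9+6 = 15
ES_Data cleaning = max(EF_IRB approval=21, EF_Recruitment=20, EF_Instrument calibration=21, EF_Pilot data=23, EF_Data collection=15) = 23; EF_Data cleaning = 23+15 = 38
Expected project duration μ = 38 weeks. Critical path: Protocol design → Pilot data → Data cleaning.

Variances on critical path: σ²_Protocol design=1.000, σ²_Pilot data=9.000, σ²_Data cleaning=7.111.
Largest is σ²_Pilot data = 9.000.

Pilot data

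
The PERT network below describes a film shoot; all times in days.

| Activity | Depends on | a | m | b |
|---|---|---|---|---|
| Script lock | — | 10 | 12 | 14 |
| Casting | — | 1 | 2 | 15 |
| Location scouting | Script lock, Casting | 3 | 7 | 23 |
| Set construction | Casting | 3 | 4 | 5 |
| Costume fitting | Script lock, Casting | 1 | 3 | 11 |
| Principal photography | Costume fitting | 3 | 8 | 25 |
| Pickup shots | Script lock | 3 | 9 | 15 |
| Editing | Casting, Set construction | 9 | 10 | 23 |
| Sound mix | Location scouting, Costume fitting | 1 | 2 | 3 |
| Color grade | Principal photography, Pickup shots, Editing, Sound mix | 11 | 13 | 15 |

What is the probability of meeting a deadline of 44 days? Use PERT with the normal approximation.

0.887

te_Script lock = (10 + 4·12 + 14)/6 = 72/6 = 12; σ²_Script lock = ((14−10)/6)² = 0.444
te_Casting = (1 + 4·2 + 15)/6 = 24/6 = 4; σ²_Casting = ((15−1)/6)² = 5.444
te_Location scouting = (3 + 4·7 + 23)/6 = 54/6 = 9; σ²_Location scouting = ((23−3)/6)² = 11.111
te_Set construction = (3 + 4·4 + 5)/6 = 24/6 = 4; σ²_Set construction = ((5−3)/6)² = 0.111
te_Costume fitting = (1 + 4·3 + 11)/6 = 24/6 = 4; σ²_Costume fitting = ((11−1)/6)² = 2.778
te_Principal photography = (3 + 4·8 + 25)/6 = 60/6 = 10; σ²_Principal photography = ((25−3)/6)² = 13.444
te_Pickup shots = (3 + 4·9 + 15)/6 = 54/6 = 9; σ²_Pickup shots = ((15−3)/6)² = 4.000
te_Editing = (9 + 4·10 + 23)/6 = 72/6 = 12; σ²_Editing = ((23−9)/6)² = 5.444
te_Sound mix = (1 + 4·2 + 3)/6 = 12/6 = 2; σ²_Sound mix = ((3−1)/6)² = 0.111
te_Color grade = (11 + 4·13 + 15)/6 = 78/6 = 13; σ²_Color grade = ((15−11)/6)² = 0.444

Forward pass:
ES_Script lock = 0; EF_Script lock = 12
ES_Casting = 0; EF_Casting = 4
ES_Location scouting = max(EF_Script lock=12, EF_Casting=4) = 12; EF_Location scouting = 12+9 = 21
ES_Set construction = 4; EF_Set construction = 4+4 = 8
ES_Costume fitting = max(EF_Script lock=12, EF_Casting=4) = 12; EF_Costume fitting = 12+4 = 16
ES_Principal photography = 16; EF_Principal photography = 16+10 = 26
ES_Pickup shots = 12; EF_Pickup shots = 12+9 = 21
ES_Editing = max(EF_Casting=4, EF_Set construction=8) = 8; EF_Editing = 8+12 = 20
ES_Sound mix = max(EF_Location scouting=21, EF_Costume fitting=16) = 21; EF_Sound mix = 21+2 = 23
ES_Color grade = max(EF_Principal photography=26, EF_Pickup shots=21, EF_Editing=20, EF_Sound mix=23) = 26; EF_Color grade = 26+13 = 39
Expected project duration μ = 39 days. Critical path: Script lock → Costume fitting → Principal photography → Color grade.

Variance along critical path = 0.444 + 2.778 + 13.444 + 0.444 = 17.111; σ = √17.111 = 4.137 days.
Z = (44 − 39) / 4.137 = 1.209
P(T ≤ 44) = Φ(1.209) ≈ 0.887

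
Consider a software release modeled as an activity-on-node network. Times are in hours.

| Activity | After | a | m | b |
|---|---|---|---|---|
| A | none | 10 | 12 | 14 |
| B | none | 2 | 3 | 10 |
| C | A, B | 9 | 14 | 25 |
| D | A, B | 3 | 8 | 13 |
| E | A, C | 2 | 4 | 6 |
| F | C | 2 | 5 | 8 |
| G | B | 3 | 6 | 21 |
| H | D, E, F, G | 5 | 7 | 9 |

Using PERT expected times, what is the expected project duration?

39 hours

te_A = (10 + 4·12 + 14)/6 = 72/6 = 12
te_B = (2 + 4·3 + 10)/6 = 24/6 = 4
te_C = (9 + 4·14 + 25)/6 = 90/6 = 15
te_D = (3 + 4·8 + 13)/6 = 48/6 = 8
te_E = (2 + 4·4 + 6)/6 = 24/6 = 4
te_F = (2 + 4·5 + 8)/6 = 30/6 = 5
te_G = (3 + 4·6 + 21)/6 = 48/6 = 8
te_H = (5 + 4·7 + 9)/6 = 42/6 = 7

Forward pass:
ES_A = 0; EF_A = 12
ES_B = 0; EF_B = 4
ES_C = max(EF_A=12, EF_B=4) = 12; EF_C = 12+15 = 27
ES_D = max(EF_A=12, EF_B=4) = 12; EF_D = 12+8 = 20
ES_E = max(EF_A=12, EF_C=27) = 27; EF_E = 27+4 = 31
ES_F = 27; EF_F = 27+5 = 32
ES_G = 4; EF_G = 4+8 = 12
ES_H = max(EF_D=20, EF_E=31, EF_F=32, EF_G=12) = 32; EF_H = 32+7 = 39
Expected project duration μ = 39 hours. Critical path: A → C → F → H.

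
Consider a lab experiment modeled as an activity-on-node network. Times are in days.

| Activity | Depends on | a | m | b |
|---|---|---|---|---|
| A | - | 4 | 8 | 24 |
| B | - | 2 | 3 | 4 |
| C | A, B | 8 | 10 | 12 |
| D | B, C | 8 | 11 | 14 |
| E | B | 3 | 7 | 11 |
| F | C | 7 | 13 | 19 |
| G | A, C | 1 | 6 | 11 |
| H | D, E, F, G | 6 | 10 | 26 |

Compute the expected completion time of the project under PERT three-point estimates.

45 days

te_A = (4 + 4·8 + 24)/6 = 60/6 = 10
te_B = (2 + 4·3 + 4)/6 = 18/6 = 3
te_C = (8 + 4·10 + 12)/6 = 60/6 = 10
te_D = (8 + 4·11 + 14)/6 = 66/6 = 11
te_E = (3 + 4·7 + 11)/6 = 42/6 = 7
te_F = (7 + 4·13 + 19)/6 = 78/6 = 13
te_G = (1 + 4·6 + 11)/6 = 36/6 = 6
te_H = (6 + 4·10 + 26)/6 = 72/6 = 12

Forward pass:
ES_A = 0; EF_A = 10
ES_B = 0; EF_B = 3
ES_C = max(EF_A=10, EF_B=3) = 10; EF_C = 10+10 = 20
ES_D = max(EF_B=3, EF_C=20) = 20; EF_D = 20+11 = 31
ES_E = 3; EF_E = 3+7 = 10
ES_F = 20; EF_F = 20+13 = 33
ES_G = max(EF_A=10, EF_C=20) = 20; EF_G = 20+6 = 26
ES_H = max(EF_D=31, EF_E=10, EF_F=33, EF_G=26) = 33; EF_H = 33+12 = 45
Expected project duration μ = 45 days. Critical path: A → C → F → H.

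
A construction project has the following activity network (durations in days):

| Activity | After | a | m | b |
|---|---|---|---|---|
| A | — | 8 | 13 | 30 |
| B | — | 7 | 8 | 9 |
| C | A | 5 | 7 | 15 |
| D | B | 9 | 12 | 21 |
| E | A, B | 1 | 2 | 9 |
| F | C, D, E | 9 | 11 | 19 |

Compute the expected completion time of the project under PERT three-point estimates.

35 days

te_A = (8 + 4·13 + 30)/6 = 90/6 = 15
te_B = (7 + 4·8 + 9)/6 = 48/6 = 8
te_C = (5 + 4·7 + 15)/6 = 48/6 = 8
te_D = (9 + 4·12 + 21)/6 = 78/6 = 13
te_E = (1 + 4·2 + 9)/6 = 18/6 = 3
te_F = (9 + 4·11 + 19)/6 = 72/6 = 12

Forward pass:
ES_A = 0; EF_A = 15
ES_B = 0; EF_B = 8
ES_C = 15; EF_C = 15+8 = 23
ES_D = 8; EF_D = 8+13 = 21
ES_E = max(EF_A=15, EF_B=8) = 15; EF_E = 15+3 = 18
ES_F = max(EF_C=23, EF_D=21, EF_E=18) = 23; EF_F = 23+12 = 35
Expected project duration μ = 35 days. Critical path: A → C → F.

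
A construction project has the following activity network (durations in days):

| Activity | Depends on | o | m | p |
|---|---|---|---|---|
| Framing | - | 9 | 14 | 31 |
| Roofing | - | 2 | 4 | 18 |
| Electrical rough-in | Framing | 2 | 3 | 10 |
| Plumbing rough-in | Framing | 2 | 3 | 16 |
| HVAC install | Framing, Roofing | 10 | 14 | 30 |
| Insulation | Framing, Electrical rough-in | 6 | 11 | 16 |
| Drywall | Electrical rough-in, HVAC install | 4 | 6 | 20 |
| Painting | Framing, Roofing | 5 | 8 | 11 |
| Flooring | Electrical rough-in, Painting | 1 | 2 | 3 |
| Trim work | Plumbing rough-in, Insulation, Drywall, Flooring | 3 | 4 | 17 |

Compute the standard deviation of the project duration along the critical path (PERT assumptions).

6.09 days

te_Framing = (9 + 4·14 + 31)/6 = 96/6 = 16; σ²_Framing = ((31−9)/6)² = 13.444
te_Roofing = (2 + 4·4 + 18)/6 = 36/6 = 6; σ²_Roofing = ((18−2)/6)² = 7.111
te_Electrical rough-in = (2 + 4·3 + 10)/6 = 24/6 = 4; σ²_Electrical rough-in = ((10−2)/6)² = 1.778
te_Plumbing rough-in = (2 + 4·3 + 16)/6 = 30/6 = 5; σ²_Plumbing rough-in = ((16−2)/6)² = 5.444
te_HVAC install = (10 + 4·14 + 30)/6 = 96/6 = 16; σ²_HVAC install = ((30−10)/6)² = 11.111
te_Insulation = (6 + 4·11 + 16)/6 = 66/6 = 11; σ²_Insulation = ((16−6)/6)² = 2.778
te_Drywall = (4 + 4·6 + 20)/6 = 48/6 = 8; σ²_Drywall = ((20−4)/6)² = 7.111
te_Painting = (5 + 4·8 + 11)/6 = 48/6 = 8; σ²_Painting = ((11−5)/6)² = 1.000
te_Flooring = (1 + 4·2 + 3)/6 = 12/6 = 2; σ²_Flooring = ((3−1)/6)² = 0.111
te_Trim work = (3 + 4·4 + 17)/6 = 36/6 = 6; σ²_Trim work = ((17−3)/6)² = 5.444

Forward pass:
ES_Framing = 0; EF_Framing = 16
ES_Roofing = 0; EF_Roofing = 6
ES_Electrical rough-in = 16; EF_Electrical rough-in = 16+4 = 20
ES_Plumbing rough-in = 16; EF_Plumbing rough-in = 16+5 = 21
ES_HVAC install = max(EF_Framing=16, EF_Roofing=6) = 16; EF_HVAC install = 16+16 = 32
ES_Insulation = max(EF_Framing=16, EF_Electrical rough-in=20) = 20; EF_Insulation = 20+11 = 31
ES_Drywall = max(EF_Electrical rough-in=20, EF_HVAC install=32) = 32; EF_Drywall = 32+8 = 40
ES_Painting = max(EF_Framing=16, EF_Roofing=6) = 16; EF_Painting = 16+8 = 24
ES_Flooring = max(EF_Electrical rough-in=20, EF_Painting=24) = 24; EF_Flooring = 24+2 = 26
ES_Trim work = max(EF_Plumbing rough-in=21, EF_Insulation=31, EF_Drywall=40, EF_Flooring=26) = 40; EF_Trim work = 40+6 = 46
Expected project duration μ = 46 days. Critical path: Framing → HVAC install → Drywall → Trim work.

Variance along critical path = 13.444 + 11.111 + 7.111 + 5.444 = 37.111
σ = √37.111 = 6.092 days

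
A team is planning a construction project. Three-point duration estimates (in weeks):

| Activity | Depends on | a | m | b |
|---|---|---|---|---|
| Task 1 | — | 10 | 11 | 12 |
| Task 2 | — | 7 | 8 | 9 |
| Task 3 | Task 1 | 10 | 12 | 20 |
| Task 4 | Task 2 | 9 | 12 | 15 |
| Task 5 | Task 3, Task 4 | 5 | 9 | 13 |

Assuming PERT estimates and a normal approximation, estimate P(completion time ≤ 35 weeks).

te_Task 1 = (10 + 4·11 + 12)/6 = 66/6 = 11; σ²_Task 1 = ((12−10)/6)² = 0.111
te_Task 2 = (7 + 4·8 + 9)/6 = 48/6 = 8; σ²_Task 2 = ((9−7)/6)² = 0.111
te_Task 3 = (10 + 4·12 + 20)/6 = 78/6 = 13; σ²_Task 3 = ((20−10)/6)² = 2.778
te_Task 4 = (9 + 4·12 + 15)/6 = 72/6 = 12; σ²_Task 4 = ((15−9)/6)² = 1.000
te_Task 5 = (5 + 4·9 + 13)/6 = 54/6 = 9; σ²_Task 5 = ((13−5)/6)² = 1.778

Forward pass:
ES_Task 1 = 0; EF_Task 1 = 11
ES_Task 2 = 0; EF_Task 2 = 8
ES_Task 3 = 11; EF_Task 3 = 11+13 = 24
ES_Task 4 = 8; EF_Task 4 = 8+12 = 20
ES_Task 5 = max(EF_Task 3=24, EF_Task 4=20) = 24; EF_Task 5 = 24+9 = 33
Expected project duration μ = 33 weeks. Critical path: Task 1 → Task 3 → Task 5.

Variance along critical path = 0.111 + 2.778 + 1.778 = 4.667; σ = √4.667 = 2.160 weeks.
Z = (35 − 33) / 2.160 = 0.926
P(T ≤ 35) = Φ(0.926) ≈ 0.823

0.823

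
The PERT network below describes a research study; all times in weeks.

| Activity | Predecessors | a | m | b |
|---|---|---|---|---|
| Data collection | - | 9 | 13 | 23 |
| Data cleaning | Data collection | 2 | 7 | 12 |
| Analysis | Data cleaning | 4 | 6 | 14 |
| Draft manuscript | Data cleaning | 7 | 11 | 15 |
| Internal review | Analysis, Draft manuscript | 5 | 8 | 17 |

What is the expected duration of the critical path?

te_Data collection = (9 + 4·13 + 23)/6 = 84/6 = 14
te_Data cleaning = (2 + 4·7 + 12)/6 = 42/6 = 7
te_Analysis = (4 + 4·6 + 14)/6 = 42/6 = 7
te_Draft manuscript = (7 + 4·11 + 15)/6 = 66/6 = 11
te_Internal review = (5 + 4·8 + 17)/6 = 54/6 = 9

Forward pass:
ES_Data collection = 0; EF_Data collection = 14
ES_Data cleaning = 14; EF_Data cleaning = 14+7 = 21
ES_Analysis = 21; EF_Analysis = 21+7 = 28
ES_Draft manuscript = 21; EF_Draft manuscript = 21+11 = 32
ES_Internal review = max(EF_Analysis=28, EF_Draft manuscript=32) = 32; EF_Internal review = 32+9 = 41
Expected project duration μ = 41 weeks. Critical path: Data collection → Data cleaning → Draft manuscript → Internal review.

41 weeks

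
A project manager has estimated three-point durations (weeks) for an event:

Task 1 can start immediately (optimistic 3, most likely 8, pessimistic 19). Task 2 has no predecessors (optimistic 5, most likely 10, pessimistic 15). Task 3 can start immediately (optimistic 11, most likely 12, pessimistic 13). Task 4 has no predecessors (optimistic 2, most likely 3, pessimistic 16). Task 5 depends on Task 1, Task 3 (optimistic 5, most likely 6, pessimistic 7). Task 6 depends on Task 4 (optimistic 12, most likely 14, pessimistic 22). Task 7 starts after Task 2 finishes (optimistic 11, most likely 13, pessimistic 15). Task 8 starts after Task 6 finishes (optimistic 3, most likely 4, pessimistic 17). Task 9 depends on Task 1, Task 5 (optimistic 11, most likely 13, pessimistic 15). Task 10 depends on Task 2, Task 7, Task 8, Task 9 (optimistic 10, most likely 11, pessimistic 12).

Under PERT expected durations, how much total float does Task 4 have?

te_Task 1 = (3 + 4·8 + 19)/6 = 54/6 = 9
te_Task 2 = (5 + 4·10 + 15)/6 = 60/6 = 10
te_Task 3 = (11 + 4·12 + 13)/6 = 72/6 = 12
te_Task 4 = (2 + 4·3 + 16)/6 = 30/6 = 5
te_Task 5 = (5 + 4·6 + 7)/6 = 36/6 = 6
te_Task 6 = (12 + 4·14 + 22)/6 = 90/6 = 15
te_Task 7 = (11 + 4·13 + 15)/6 = 78/6 = 13
te_Task 8 = (3 + 4·4 + 17)/6 = 36/6 = 6
te_Task 9 = (11 + 4·13 + 15)/6 = 78/6 = 13
te_Task 10 = (10 + 4·11 + 12)/6 = 66/6 = 11

Forward pass:
ES_Task 1 = 0; EF_Task 1 = 9
ES_Task 2 = 0; EF_Task 2 = 10
ES_Task 3 = 0; EF_Task 3 = 12
ES_Task 4 = 0; EF_Task 4 = 5
ES_Task 5 = max(EF_Task 1=9, EF_Task 3=12) = 12; EF_Task 5 = 12+6 = 18
ES_Task 6 = 5; EF_Task 6 = 5+15 = 20
ES_Task 7 = 10; EF_Task 7 = 10+13 = 23
ES_Task 8 = 20; EF_Task 8 = 20+6 = 26
ES_Task 9 = max(EF_Task 1=9, EF_Task 5=18) = 18; EF_Task 9 = 18+13 = 31
ES_Task 10 = max(EF_Task 2=10, EF_Task 7=23, EF_Task 8=26, EF_Task 9=31) = 31; EF_Task 10 = 31+11 = 42
Expected project duration μ = 42 weeks. Critical path: Task 3 → Task 5 → Task 9 → Task 10.

Backward pass:
LF_Task 10 = 42; LS_Task 10 = 42−11 = 31
LF_Task 9 = LS_Task 10 = 31; LS_Task 9 = 31−13 = 18
LF_Task 8 = LS_Task 10 = 31; LS_Task 8 = 31−6 = 25
LF_Task 7 = LS_Task 10 = 31; LS_Task 7 = 31−13 = 18
LF_Task 6 = LS_Task 8 = 25; LS_Task 6 = 25−15 = 10
LF_Task 5 = LS_Task 9 = 18; LS_Task 5 = 18−6 = 12
LF_Task 4 = LS_Task 6 = 10; LS_Task 4 = 10−5 = 5
LF_Task 3 = LS_Task 5 = 12; LS_Task 3 = 12−12 = 0
LF_Task 2 = min(LS_Task 7=18, LS_Task 10=31) = 18; LS_Task 2 = 18−10 = 8
LF_Task 1 = min(LS_Task 5=12, LS_Task 9=18) = 12; LS_Task 1 = 12−9 = 3
Slack_Task 4 = LS_Task 4 − ES_Task 4 = 5 − 0 = 5

5 weeks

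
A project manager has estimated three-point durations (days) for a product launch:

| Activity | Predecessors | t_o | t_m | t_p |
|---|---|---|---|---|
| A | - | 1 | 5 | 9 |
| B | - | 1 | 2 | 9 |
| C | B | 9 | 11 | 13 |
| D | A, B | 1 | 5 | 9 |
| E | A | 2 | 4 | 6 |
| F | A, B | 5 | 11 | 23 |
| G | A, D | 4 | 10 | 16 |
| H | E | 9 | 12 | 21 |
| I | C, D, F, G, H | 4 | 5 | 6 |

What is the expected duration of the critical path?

te_A = (1 + 4·5 + 9)/6 = 30/6 = 5
te_B = (1 + 4·2 + 9)/6 = 18/6 = 3
te_C = (9 + 4·11 + 13)/6 = 66/6 = 11
te_D = (1 + 4·5 + 9)/6 = 30/6 = 5
te_E = (2 + 4·4 + 6)/6 = 24/6 = 4
te_F = (5 + 4·11 + 23)/6 = 72/6 = 12
te_G = (4 + 4·10 + 16)/6 = 60/6 = 10
te_H = (9 + 4·12 + 21)/6 = 78/6 = 13
te_I = (4 + 4·5 + 6)/6 = 30/6 = 5

Forward pass:
ES_A = 0; EF_A = 5
ES_B = 0; EF_B = 3
ES_C = 3; EF_C = 3+11 = 14
ES_D = max(EF_A=5, EF_B=3) = 5; EF_D = 5+5 = 10
ES_E = 5; EF_E = 5+4 = 9
ES_F = max(EF_A=5, EF_B=3) = 5; EF_F = 5+12 = 17
ES_G = max(EF_A=5, EF_D=10) = 10; EF_G = 10+10 = 20
ES_H = 9; EF_H = 9+13 = 22
ES_I = max(EF_C=14, EF_D=10, EF_F=17, EF_G=20, EF_H=22) = 22; EF_I = 22+5 = 27
Expected project duration μ = 27 days. Critical path: A → E → H → I.

27 days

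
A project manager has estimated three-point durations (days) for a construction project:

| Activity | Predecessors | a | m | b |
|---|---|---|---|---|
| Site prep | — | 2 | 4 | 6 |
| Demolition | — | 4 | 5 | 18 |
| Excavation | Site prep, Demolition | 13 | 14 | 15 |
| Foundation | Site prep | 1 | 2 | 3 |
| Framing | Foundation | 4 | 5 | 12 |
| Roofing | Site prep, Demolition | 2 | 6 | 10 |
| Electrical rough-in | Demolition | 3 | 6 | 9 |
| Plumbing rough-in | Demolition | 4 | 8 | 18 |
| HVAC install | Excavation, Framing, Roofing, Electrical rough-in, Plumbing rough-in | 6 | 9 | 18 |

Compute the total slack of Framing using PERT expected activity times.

te_Site prep = (2 + 4·4 + 6)/6 = 24/6 = 4
te_Demolition = (4 + 4·5 + 18)/6 = 42/6 = 7
te_Excavation = (13 + 4·14 + 15)/6 = 84/6 = 14
te_Foundation = (1 + 4·2 + 3)/6 = 12/6 = 2
te_Framing = (4 + 4·5 + 12)/6 = 36/6 = 6
te_Roofing = (2 + 4·6 + 10)/6 = 36/6 = 6
te_Electrical rough-in = (3 + 4·6 + 9)/6 = 36/6 = 6
te_Plumbing rough-in = (4 + 4·8 + 18)/6 = 54/6 = 9
te_HVAC install = (6 + 4·9 + 18)/6 = 60/6 = 10

Forward pass:
ES_Site prep = 0; EF_Site prep = 4
ES_Demolition = 0; EF_Demolition = 7
ES_Excavation = max(EF_Site prep=4, EF_Demolition=7) = 7; EF_Excavation = 7+14 = 21
ES_Foundation = 4; EF_Foundation = 4+2 = 6
ES_Framing = 6; EF_Framing = 6+6 = 12
ES_Roofing = max(EF_Site prep=4, EF_Demolition=7) = 7; EF_Roofing = 7+6 = 13
ES_Electrical rough-in = 7; EF_Electrical rough-in = 7+6 = 13
ES_Plumbing rough-in = 7; EF_Plumbing rough-in = 7+9 = 16
ES_HVAC install = max(EF_Excavation=21, EF_Framing=12, EF_Roofing=13, EF_Electrical rough-in=13, EF_Plumbing rough-in=16) = 21; EF_HVAC install = 21+10 = 31
Expected project duration μ = 31 days. Critical path: Demolition → Excavation → HVAC install.

Backward pass:
LF_HVAC install = 31; LS_HVAC install = 31−10 = 21
LF_Plumbing rough-in = LS_HVAC install = 21; LS_Plumbing rough-in = 21−9 = 12
LF_Electrical rough-in = LS_HVAC install = 21; LS_Electrical rough-in = 21−6 = 15
LF_Roofing = LS_HVAC install = 21; LS_Roofing = 21−6 = 15
LF_Framing = LS_HVAC install = 21; LS_Framing = 21−6 = 15
LF_Foundation = LS_Framing = 15; LS_Foundation = 15−2 = 13
LF_Excavation = LS_HVAC install = 21; LS_Excavation = 21−14 = 7
LF_Demolition = min(LS_Excavation=7, LS_Roofing=15, LS_Electrical rough-in=15, LS_Plumbing rough-in=12) = 7; LS_Demolition = 7−7 = 0
LF_Site prep = min(LS_Excavation=7, LS_Foundation=13, LS_Roofing=15) = 7; LS_Site prep = 7−4 = 3
Slack_Framing = LS_Framing − ES_Framing = 15 − 6 = 9

9 days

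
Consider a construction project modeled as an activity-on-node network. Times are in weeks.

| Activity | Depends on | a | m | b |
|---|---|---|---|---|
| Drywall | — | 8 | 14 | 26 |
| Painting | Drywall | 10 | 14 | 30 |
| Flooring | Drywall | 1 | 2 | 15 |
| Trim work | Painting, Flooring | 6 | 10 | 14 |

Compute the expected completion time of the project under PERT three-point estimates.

41 weeks

te_Drywall = (8 + 4·14 + 26)/6 = 90/6 = 15
te_Painting = (10 + 4·14 + 30)/6 = 96/6 = 16
te_Flooring = (1 + 4·2 + 15)/6 = 24/6 = 4
te_Trim work = (6 + 4·10 + 14)/6 = 60/6 = 10

Forward pass:
ES_Drywall = 0; EF_Drywall = 15
ES_Painting = 15; EF_Painting = 15+16 = 31
ES_Flooring = 15; EF_Flooring = 15+4 = 19
ES_Trim work = max(EF_Painting=31, EF_Flooring=19) = 31; EF_Trim work = 31+10 = 41
Expected project duration μ = 41 weeks. Critical path: Drywall → Painting → Trim work.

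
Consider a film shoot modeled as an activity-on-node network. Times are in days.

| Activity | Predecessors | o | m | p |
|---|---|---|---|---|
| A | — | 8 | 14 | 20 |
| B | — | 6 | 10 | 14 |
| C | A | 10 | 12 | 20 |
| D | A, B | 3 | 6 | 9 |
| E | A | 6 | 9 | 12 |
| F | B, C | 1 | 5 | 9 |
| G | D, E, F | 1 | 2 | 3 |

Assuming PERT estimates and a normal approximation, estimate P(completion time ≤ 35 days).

0.633

te_A = (8 + 4·14 + 20)/6 = 84/6 = 14; σ²_A = ((20−8)/6)² = 4.000
te_B = (6 + 4·10 + 14)/6 = 60/6 = 10; σ²_B = ((14−6)/6)² = 1.778
te_C = (10 + 4·12 + 20)/6 = 78/6 = 13; σ²_C = ((20−10)/6)² = 2.778
te_D = (3 + 4·6 + 9)/6 = 36/6 = 6; σ²_D = ((9−3)/6)² = 1.000
te_E = (6 + 4·9 + 12)/6 = 54/6 = 9; σ²_E = ((12−6)/6)² = 1.000
te_F = (1 + 4·5 + 9)/6 = 30/6 = 5; σ²_F = ((9−1)/6)² = 1.778
te_G = (1 + 4·2 + 3)/6 = 12/6 = 2; σ²_G = ((3−1)/6)² = 0.111

Forward pass:
ES_A = 0; EF_A = 14
ES_B = 0; EF_B = 10
ES_C = 14; EF_C = 14+13 = 27
ES_D = max(EF_A=14, EF_B=10) = 14; EF_D = 14+6 = 20
ES_E = 14; EF_E = 14+9 = 23
ES_F = max(EF_B=10, EF_C=27) = 27; EF_F = 27+5 = 32
ES_G = max(EF_D=20, EF_E=23, EF_F=32) = 32; EF_G = 32+2 = 34
Expected project duration μ = 34 days. Critical path: A → C → F → G.

Variance along critical path = 4.000 + 2.778 + 1.778 + 0.111 = 8.667; σ = √8.667 = 2.944 days.
Z = (35 − 34) / 2.944 = 0.340
P(T ≤ 35) = Φ(0.340) ≈ 0.633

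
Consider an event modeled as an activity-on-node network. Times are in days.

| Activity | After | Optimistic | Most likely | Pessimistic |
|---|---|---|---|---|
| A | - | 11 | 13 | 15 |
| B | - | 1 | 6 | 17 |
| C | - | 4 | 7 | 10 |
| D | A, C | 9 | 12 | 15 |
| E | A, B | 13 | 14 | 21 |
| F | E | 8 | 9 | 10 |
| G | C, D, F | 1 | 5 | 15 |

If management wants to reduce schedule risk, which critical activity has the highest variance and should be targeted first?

te_A = (11 + 4·13 + 15)/6 = 78/6 = 13; σ²_A = ((15−11)/6)² = 0.444
te_B = (1 + 4·6 + 17)/6 = 42/6 = 7; σ²_B = ((17−1)/6)² = 7.111
te_C = (4 + 4·7 + 10)/6 = 42/6 = 7; σ²_C = ((10−4)/6)² = 1.000
te_D = (9 + 4·12 + 15)/6 = 72/6 = 12; σ²_D = ((15−9)/6)² = 1.000
te_E = (13 + 4·14 + 21)/6 = 90/6 = 15; σ²_E = ((21−13)/6)² = 1.778
te_F = (8 + 4·9 + 10)/6 = 54/6 = 9; σ²_F = ((10−8)/6)² = 0.111
te_G = (1 + 4·5 + 15)/6 = 36/6 = 6; σ²_G = ((15−1)/6)² = 5.444

Forward pass:
ES_A = 0; EF_A = 13
ES_B = 0; EF_B = 7
ES_C = 0; EF_C = 7
ES_D = max(EF_A=13, EF_C=7) = 13; EF_D = 13+12 = 25
ES_E = max(EF_A=13, EF_B=7) = 13; EF_E = 13+15 = 28
ES_F = 28; EF_F = 28+9 = 37
ES_G = max(EF_C=7, EF_D=25, EF_F=37) = 37; EF_G = 37+6 = 43
Expected project duration μ = 43 days. Critical path: A → E → F → G.

Variances on critical path: σ²_A=0.444, σ²_E=1.778, σ²_F=0.111, σ²_G=5.444.
Largest is σ²_G = 5.444.

G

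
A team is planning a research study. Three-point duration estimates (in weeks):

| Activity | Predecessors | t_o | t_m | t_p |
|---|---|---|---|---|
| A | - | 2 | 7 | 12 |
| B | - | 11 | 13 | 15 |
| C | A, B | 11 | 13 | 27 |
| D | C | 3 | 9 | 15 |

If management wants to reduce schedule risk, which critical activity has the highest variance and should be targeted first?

te_A = (2 + 4·7 + 12)/6 = 42/6 = 7; σ²_A = ((12−2)/6)² = 2.778
te_B = (11 + 4·13 + 15)/6 = 78/6 = 13; σ²_B = ((15−11)/6)² = 0.444
te_C = (11 + 4·13 + 27)/6 = 90/6 = 15; σ²_C = ((27−11)/6)² = 7.111
te_D = (3 + 4·9 + 15)/6 = 54/6 = 9; σ²_D = ((15−3)/6)² = 4.000

Forward pass:
ES_A = 0; EF_A = 7
ES_B = 0; EF_B = 13
ES_C = max(EF_A=7, EF_B=13) = 13; EF_C = 13+15 = 28
ES_D = 28; EF_D = 28+9 = 37
Expected project duration μ = 37 weeks. Critical path: B → C → D.

Variances on critical path: σ²_B=0.444, σ²_C=7.111, σ²_D=4.000.
Largest is σ²_C = 7.111.

C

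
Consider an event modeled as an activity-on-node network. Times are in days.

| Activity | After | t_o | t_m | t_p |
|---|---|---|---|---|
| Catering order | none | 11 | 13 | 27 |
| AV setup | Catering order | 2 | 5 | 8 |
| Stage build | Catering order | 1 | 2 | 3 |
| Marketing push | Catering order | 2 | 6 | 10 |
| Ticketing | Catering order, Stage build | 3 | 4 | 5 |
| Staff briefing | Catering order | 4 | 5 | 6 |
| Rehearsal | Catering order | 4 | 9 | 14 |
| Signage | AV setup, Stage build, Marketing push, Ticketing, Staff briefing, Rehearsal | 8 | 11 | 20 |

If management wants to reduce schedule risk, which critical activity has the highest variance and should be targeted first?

te_Catering order = (11 + 4·13 + 27)/6 = 90/6 = 15; σ²_Catering order = ((27−11)/6)² = 7.111
te_AV setup = (2 + 4·5 + 8)/6 = 30/6 = 5; σ²_AV setup = ((8−2)/6)² = 1.000
te_Stage build = (1 + 4·2 + 3)/6 = 12/6 = 2; σ²_Stage build = ((3−1)/6)² = 0.111
te_Marketing push = (2 + 4·6 + 10)/6 = 36/6 = 6; σ²_Marketing push = ((10−2)/6)² = 1.778
te_Ticketing = (3 + 4·4 + 5)/6 = 24/6 = 4; σ²_Ticketing = ((5−3)/6)² = 0.111
te_Staff briefing = (4 + 4·5 + 6)/6 = 30/6 = 5; σ²_Staff briefing = ((6−4)/6)² = 0.111
te_Rehearsal = (4 + 4·9 + 14)/6 = 54/6 = 9; σ²_Rehearsal = ((14−4)/6)² = 2.778
te_Signage = (8 + 4·11 + 20)/6 = 72/6 = 12; σ²_Signage = ((20−8)/6)² = 4.000

Forward pass:
ES_Catering order = 0; EF_Catering order = 15
ES_AV setup = 15; EF_AV setup = 15+5 = 20
ES_Stage build = 15; EF_Stage build = 15+2 = 17
ES_Marketing push = 15; EF_Marketing push = 15+6 = 21
ES_Ticketing = max(EF_Catering order=15, EF_Stage build=17) = 17; EF_Ticketing = 17+4 = 21
ES_Staff briefing = 15; EF_Staff briefing = 15+5 = 20
ES_Rehearsal = 15; EF_Rehearsal = 15+9 = 24
ES_Signage = max(EF_AV setup=20, EF_Stage build=17, EF_Marketing push=21, EF_Ticketing=21, EF_Staff briefing=20, EF_Rehearsal=24) = 24; EF_Signage = 24+12 = 36
Expected project duration μ = 36 days. Critical path: Catering order → Rehearsal → Signage.

Variances on critical path: σ²_Catering order=7.111, σ²_Rehearsal=2.778, σ²_Signage=4.000.
Largest is σ²_Catering order = 7.111.

Catering order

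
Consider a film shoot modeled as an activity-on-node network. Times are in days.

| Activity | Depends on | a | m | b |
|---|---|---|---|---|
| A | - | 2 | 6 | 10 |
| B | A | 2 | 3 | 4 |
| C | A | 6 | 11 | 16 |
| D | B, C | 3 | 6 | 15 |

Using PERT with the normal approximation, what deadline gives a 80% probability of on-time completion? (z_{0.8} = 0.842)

te_A = (2 + 4·6 + 10)/6 = 36/6 = 6; σ²_A = ((10−2)/6)² = 1.778
te_B = (2 + 4·3 + 4)/6 = 18/6 = 3; σ²_B = ((4−2)/6)² = 0.111
te_C = (6 + 4·11 + 16)/6 = 66/6 = 11; σ²_C = ((16−6)/6)² = 2.778
te_D = (3 + 4·6 + 15)/6 = 42/6 = 7; σ²_D = ((15−3)/6)² = 4.000

Forward pass:
ES_A = 0; EF_A = 6
ES_B = 6; EF_B = 6+3 = 9
ES_C = 6; EF_C = 6+11 = 17
ES_D = max(EF_B=9, EF_C=17) = 17; EF_D = 17+7 = 24
Expected project duration μ = 24 days. Critical path: A → C → D.

Variance along critical path = 1.778 + 2.778 + 4.000 = 8.556; σ = 2.925 days.
D = μ + z·σ = 24 + 0.842·2.925 = 26.5 days

26.5 days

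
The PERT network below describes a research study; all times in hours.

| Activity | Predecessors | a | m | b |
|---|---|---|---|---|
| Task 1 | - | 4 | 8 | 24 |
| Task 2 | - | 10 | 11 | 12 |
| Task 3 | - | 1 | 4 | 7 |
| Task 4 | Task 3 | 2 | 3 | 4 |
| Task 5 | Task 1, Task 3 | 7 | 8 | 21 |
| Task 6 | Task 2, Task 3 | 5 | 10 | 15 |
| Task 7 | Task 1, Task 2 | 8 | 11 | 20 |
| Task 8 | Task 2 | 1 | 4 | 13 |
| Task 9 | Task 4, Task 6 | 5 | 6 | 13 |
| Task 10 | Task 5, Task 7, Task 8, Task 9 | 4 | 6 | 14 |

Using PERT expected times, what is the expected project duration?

te_Task 1 = (4 + 4·8 + 24)/6 = 60/6 = 10
te_Task 2 = (10 + 4·11 + 12)/6 = 66/6 = 11
te_Task 3 = (1 + 4·4 + 7)/6 = 24/6 = 4
te_Task 4 = (2 + 4·3 + 4)/6 = 18/6 = 3
te_Task 5 = (7 + 4·8 + 21)/6 = 60/6 = 10
te_Task 6 = (5 + 4·10 + 15)/6 = 60/6 = 10
te_Task 7 = (8 + 4·11 + 20)/6 = 72/6 = 12
te_Task 8 = (1 + 4·4 + 13)/6 = 30/6 = 5
te_Task 9 = (5 + 4·6 + 13)/6 = 42/6 = 7
te_Task 10 = (4 + 4·6 + 14)/6 = 42/6 = 7

Forward pass:
ES_Task 1 = 0; EF_Task 1 = 10
ES_Task 2 = 0; EF_Task 2 = 11
ES_Task 3 = 0; EF_Task 3 = 4
ES_Task 4 = 4; EF_Task 4 = 4+3 = 7
ES_Task 5 = max(EF_Task 1=10, EF_Task 3=4) = 10; EF_Task 5 = 10+10 = 20
ES_Task 6 = max(EF_Task 2=11, EF_Task 3=4) = 11; EF_Task 6 = 11+10 = 21
ES_Task 7 = max(EF_Task 1=10, EF_Task 2=11) = 11; EF_Task 7 = 11+12 = 23
ES_Task 8 = 11; EF_Task 8 = 11+5 = 16
ES_Task 9 = max(EF_Task 4=7, EF_Task 6=21) = 21; EF_Task 9 = 21+7 = 28
ES_Task 10 = max(EF_Task 5=20, EF_Task 7=23, EF_Task 8=16, EF_Task 9=28) = 28; EF_Task 10 = 28+7 = 35
Expected project duration μ = 35 hours. Critical path: Task 2 → Task 6 → Task 9 → Task 10.

35 hours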